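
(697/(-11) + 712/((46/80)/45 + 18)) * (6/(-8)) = 25503693/1426612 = 17.88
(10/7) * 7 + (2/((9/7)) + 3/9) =107/9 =11.89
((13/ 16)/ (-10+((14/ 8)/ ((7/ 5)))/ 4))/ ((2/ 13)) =-169/ 310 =-0.55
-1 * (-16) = 16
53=53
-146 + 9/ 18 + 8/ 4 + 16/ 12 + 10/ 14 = -5941/ 42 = -141.45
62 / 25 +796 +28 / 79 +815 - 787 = 1632998 / 1975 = 826.83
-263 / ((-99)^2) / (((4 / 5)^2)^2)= -164375 / 2509056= -0.07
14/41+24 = 998/41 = 24.34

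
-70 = -70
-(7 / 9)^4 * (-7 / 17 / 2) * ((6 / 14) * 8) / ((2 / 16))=76832 / 37179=2.07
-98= -98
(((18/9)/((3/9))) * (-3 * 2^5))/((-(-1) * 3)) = -192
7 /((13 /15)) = 105 /13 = 8.08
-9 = -9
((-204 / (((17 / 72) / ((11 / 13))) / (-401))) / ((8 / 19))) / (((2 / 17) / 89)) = 6847362918 / 13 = 526720224.46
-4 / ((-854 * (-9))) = -2 / 3843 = -0.00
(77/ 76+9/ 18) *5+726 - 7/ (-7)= 55827/ 76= 734.57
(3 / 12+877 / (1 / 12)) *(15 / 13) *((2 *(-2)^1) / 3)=-210485 / 13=-16191.15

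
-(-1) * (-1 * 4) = -4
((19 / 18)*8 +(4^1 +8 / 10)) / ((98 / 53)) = 15794 / 2205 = 7.16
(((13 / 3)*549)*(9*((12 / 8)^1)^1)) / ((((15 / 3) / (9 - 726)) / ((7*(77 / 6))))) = -8274559293 / 20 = -413727964.65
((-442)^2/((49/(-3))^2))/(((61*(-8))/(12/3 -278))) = 60220953/146461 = 411.17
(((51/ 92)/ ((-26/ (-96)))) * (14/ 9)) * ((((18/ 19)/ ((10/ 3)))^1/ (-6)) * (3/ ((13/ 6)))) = -77112/ 369265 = -0.21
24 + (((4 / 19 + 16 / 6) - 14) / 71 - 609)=-2368129 / 4047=-585.16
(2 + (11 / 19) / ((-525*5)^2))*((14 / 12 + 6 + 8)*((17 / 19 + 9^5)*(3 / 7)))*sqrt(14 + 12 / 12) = 1909538045781782*sqrt(15) / 2487515625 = 2973090.49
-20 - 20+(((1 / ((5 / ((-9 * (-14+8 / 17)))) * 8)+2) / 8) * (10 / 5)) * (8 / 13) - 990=-454917 / 442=-1029.22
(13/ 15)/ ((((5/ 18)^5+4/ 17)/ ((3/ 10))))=208797264/ 190284925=1.10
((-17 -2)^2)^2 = 130321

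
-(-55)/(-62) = -55/62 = -0.89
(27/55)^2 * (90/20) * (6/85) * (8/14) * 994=11179944/257125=43.48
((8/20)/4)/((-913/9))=-9/9130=-0.00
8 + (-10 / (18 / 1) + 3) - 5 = 49 / 9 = 5.44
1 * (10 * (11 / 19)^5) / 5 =322102 / 2476099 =0.13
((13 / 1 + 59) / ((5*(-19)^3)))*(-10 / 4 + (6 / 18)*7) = 12 / 34295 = 0.00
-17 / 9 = -1.89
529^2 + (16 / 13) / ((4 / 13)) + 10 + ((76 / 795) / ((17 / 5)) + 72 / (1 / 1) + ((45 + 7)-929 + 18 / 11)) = 8297043140 / 29733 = 279051.66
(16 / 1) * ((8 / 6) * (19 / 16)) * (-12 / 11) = -304 / 11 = -27.64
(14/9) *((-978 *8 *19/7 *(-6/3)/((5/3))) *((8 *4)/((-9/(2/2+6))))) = -44398592/45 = -986635.38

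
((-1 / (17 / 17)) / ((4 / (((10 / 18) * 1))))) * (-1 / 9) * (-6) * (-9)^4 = -1215 / 2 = -607.50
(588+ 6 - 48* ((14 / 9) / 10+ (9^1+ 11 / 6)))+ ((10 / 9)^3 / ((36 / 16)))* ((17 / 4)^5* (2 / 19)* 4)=1053290201 / 2493180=422.47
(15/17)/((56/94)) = 705/476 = 1.48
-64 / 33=-1.94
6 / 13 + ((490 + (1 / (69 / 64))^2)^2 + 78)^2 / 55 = 388015375597330251017592958 / 367365837716478315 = 1056209739.07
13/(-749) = -13/749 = -0.02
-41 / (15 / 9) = -123 / 5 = -24.60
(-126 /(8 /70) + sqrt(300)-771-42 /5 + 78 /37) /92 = -695523 /34040 + 5*sqrt(3) /46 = -20.24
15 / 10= 3 / 2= 1.50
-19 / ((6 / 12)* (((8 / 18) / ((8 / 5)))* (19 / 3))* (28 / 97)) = -2619 / 35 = -74.83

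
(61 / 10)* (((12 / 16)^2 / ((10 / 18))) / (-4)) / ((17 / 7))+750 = 40765413 / 54400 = 749.36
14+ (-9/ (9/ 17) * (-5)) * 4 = 354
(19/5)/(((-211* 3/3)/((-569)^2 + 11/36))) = -221452733/37980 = -5830.77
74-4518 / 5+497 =-1663 / 5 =-332.60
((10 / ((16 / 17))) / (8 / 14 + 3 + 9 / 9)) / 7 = 85 / 256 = 0.33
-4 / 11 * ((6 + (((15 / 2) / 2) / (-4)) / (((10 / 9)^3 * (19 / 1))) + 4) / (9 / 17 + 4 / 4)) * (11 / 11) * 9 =-7129953 / 334400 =-21.32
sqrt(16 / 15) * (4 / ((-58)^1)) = -0.07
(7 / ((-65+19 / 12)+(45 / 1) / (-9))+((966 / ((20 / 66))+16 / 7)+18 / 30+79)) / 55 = 93951479 / 1580425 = 59.45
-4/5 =-0.80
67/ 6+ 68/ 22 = 941/ 66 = 14.26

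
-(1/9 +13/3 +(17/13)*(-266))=40178/117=343.40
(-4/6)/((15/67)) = -134/45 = -2.98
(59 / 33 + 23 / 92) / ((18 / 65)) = 17485 / 2376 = 7.36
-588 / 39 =-196 / 13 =-15.08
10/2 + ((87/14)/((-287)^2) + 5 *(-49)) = -276759753/1153166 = -240.00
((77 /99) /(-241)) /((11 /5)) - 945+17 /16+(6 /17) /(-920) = -704470923643 /746309520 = -943.94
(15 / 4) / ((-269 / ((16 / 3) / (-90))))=2 / 2421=0.00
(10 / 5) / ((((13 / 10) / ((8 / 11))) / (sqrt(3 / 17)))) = 160* sqrt(51) / 2431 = 0.47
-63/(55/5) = -63/11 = -5.73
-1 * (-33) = 33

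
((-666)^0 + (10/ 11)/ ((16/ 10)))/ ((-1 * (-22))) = 69/ 968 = 0.07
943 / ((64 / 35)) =33005 / 64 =515.70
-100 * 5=-500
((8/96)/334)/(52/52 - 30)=-1/116232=-0.00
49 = 49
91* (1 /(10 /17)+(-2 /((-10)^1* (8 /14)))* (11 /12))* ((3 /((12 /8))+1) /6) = 8827 /96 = 91.95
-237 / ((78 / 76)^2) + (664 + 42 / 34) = 3794371 / 8619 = 440.23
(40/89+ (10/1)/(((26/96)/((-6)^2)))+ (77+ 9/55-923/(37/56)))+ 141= 355224711/2354495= 150.87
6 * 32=192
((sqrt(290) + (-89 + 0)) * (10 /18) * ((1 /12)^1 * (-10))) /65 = 445 /702 - 5 * sqrt(290) /702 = 0.51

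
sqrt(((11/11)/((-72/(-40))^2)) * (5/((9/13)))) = 5 * sqrt(65)/27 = 1.49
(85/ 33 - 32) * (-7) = 6797/ 33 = 205.97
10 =10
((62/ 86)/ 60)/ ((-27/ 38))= -589/ 34830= -0.02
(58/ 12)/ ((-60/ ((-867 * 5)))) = 8381/ 24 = 349.21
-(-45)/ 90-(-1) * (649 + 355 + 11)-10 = 2011/ 2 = 1005.50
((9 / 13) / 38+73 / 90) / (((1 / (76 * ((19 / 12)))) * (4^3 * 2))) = 87571 / 112320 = 0.78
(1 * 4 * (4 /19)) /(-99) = -0.01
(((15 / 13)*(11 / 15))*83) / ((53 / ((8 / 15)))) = 7304 / 10335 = 0.71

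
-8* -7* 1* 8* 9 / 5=4032 / 5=806.40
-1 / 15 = -0.07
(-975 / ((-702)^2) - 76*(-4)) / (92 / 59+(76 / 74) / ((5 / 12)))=41927996885 / 555023664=75.54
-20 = -20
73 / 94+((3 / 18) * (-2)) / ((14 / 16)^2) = 0.34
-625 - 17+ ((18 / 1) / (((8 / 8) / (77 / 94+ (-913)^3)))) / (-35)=643845971679 / 1645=391395727.46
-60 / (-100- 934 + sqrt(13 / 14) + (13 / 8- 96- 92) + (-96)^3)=1920 * sqrt(182) / 351643576884191 + 23814507360 / 351643576884191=0.00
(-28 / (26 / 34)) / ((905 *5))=-476 / 58825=-0.01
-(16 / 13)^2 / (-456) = 32 / 9633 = 0.00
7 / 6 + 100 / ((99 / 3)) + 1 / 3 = 299 / 66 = 4.53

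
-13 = -13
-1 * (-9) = 9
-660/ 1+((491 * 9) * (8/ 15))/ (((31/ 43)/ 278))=140763636/ 155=908152.49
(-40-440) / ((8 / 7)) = -420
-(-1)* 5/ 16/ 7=5/ 112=0.04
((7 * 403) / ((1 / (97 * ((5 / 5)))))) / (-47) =-273637 / 47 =-5822.06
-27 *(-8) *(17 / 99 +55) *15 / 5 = 393264 / 11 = 35751.27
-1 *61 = -61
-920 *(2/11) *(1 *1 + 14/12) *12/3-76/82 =-1962694/1353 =-1450.62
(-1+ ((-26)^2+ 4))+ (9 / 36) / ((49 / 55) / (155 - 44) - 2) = 33023171 / 48644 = 678.87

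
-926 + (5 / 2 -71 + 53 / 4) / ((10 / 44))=-11691 / 10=-1169.10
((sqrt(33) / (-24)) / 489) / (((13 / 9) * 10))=-0.00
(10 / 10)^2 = 1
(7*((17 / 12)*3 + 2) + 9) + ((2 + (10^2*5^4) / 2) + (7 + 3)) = 125259 / 4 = 31314.75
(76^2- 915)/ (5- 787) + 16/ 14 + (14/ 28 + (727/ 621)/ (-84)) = -4067867/ 886788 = -4.59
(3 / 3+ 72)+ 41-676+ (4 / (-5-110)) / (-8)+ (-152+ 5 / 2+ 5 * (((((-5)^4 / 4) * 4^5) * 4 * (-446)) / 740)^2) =743937121275.36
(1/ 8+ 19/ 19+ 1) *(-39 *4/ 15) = -221/ 10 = -22.10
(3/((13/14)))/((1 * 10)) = 21/65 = 0.32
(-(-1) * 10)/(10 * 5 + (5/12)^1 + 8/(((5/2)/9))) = 600/4753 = 0.13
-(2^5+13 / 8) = -269 / 8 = -33.62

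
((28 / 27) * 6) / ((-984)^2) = 7 / 1089288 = 0.00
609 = 609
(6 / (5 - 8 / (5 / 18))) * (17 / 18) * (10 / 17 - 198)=16780 / 357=47.00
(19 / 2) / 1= 19 / 2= 9.50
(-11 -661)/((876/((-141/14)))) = 7.73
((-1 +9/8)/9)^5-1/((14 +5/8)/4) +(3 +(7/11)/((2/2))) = 930480390287/276693221376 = 3.36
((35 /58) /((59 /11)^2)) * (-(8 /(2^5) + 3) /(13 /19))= -80465 /807592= -0.10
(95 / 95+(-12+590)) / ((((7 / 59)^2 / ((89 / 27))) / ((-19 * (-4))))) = 4544278412 / 441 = 10304486.20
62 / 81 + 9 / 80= 0.88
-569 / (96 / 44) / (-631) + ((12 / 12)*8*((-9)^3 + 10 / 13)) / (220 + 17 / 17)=-1128963877 / 43508712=-25.95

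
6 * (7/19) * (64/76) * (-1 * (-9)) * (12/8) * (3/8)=3402/361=9.42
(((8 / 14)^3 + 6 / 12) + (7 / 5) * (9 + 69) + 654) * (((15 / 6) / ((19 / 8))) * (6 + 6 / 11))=377298864 / 71687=5263.14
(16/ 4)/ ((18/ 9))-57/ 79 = 1.28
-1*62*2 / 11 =-11.27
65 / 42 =1.55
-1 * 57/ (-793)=57/ 793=0.07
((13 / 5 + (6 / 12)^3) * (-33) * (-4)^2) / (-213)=2398 / 355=6.75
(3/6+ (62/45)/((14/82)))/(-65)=-5399/40950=-0.13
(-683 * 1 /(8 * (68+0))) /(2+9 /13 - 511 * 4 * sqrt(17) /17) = 44395 /3227658784+8426171 * sqrt(17) /13717549832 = 0.00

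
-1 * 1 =-1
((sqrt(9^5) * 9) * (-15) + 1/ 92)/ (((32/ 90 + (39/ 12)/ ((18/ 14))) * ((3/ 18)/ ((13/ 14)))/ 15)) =-26483467725/ 27853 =-950829.99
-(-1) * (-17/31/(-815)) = 17/25265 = 0.00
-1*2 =-2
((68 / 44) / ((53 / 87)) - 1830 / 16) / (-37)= 521613 / 172568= 3.02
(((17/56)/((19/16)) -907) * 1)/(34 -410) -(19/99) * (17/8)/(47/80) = 8502383/4950792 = 1.72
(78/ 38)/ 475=39/ 9025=0.00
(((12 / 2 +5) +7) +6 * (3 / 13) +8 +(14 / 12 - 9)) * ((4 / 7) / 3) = 3050 / 819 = 3.72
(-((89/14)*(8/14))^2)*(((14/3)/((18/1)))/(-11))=31684/101871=0.31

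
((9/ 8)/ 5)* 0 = 0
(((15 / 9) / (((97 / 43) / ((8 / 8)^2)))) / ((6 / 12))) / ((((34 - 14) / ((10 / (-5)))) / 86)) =-3698 / 291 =-12.71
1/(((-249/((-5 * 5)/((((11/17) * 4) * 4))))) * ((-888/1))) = -425/38915712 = -0.00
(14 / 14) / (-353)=-1 / 353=-0.00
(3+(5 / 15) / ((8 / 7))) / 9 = 79 / 216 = 0.37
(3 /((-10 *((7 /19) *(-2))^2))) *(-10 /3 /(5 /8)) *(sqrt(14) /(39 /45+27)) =57 *sqrt(14) /539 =0.40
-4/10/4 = -0.10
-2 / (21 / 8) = -16 / 21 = -0.76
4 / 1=4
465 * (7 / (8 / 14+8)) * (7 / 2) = 10633 / 8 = 1329.12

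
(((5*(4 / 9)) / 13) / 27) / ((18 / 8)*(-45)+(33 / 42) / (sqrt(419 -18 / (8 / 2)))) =-0.00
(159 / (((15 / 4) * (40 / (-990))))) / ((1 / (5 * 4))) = -20988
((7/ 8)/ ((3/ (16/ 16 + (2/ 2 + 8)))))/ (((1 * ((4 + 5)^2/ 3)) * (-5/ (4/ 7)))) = -1/ 81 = -0.01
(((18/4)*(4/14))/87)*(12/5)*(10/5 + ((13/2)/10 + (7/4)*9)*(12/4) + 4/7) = 65232/35525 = 1.84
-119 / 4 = -29.75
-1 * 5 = -5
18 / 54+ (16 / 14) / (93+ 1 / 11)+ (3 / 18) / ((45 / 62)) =69581 / 120960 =0.58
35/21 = 5/3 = 1.67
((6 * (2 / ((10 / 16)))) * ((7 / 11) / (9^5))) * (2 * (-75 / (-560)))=4 / 72171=0.00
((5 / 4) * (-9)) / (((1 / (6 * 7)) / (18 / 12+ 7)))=-16065 / 4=-4016.25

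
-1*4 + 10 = 6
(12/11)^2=144/121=1.19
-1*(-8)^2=-64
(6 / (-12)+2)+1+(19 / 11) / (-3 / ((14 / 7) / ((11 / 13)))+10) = 13473 / 4994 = 2.70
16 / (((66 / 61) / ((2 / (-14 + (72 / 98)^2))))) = -1171688 / 533247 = -2.20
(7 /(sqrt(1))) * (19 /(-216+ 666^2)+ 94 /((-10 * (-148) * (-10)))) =-7243733 /164035800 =-0.04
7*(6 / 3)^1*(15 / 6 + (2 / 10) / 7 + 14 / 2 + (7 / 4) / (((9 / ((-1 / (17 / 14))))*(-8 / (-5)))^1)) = 807833 / 6120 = 132.00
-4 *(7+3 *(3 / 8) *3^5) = -2243 / 2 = -1121.50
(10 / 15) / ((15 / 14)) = 28 / 45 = 0.62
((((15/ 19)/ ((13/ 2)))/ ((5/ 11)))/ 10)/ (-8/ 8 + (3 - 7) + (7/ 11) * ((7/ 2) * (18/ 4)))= 1452/ 272935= 0.01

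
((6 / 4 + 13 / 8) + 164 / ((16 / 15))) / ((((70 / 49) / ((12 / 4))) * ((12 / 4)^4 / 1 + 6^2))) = 1757 / 624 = 2.82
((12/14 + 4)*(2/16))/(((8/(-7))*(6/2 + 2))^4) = 0.00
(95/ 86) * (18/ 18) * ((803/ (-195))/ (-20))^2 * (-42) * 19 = -1629432343/ 43602000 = -37.37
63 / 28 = 9 / 4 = 2.25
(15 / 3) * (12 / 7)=60 / 7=8.57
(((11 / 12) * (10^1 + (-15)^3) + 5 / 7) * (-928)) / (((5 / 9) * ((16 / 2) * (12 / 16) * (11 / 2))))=12019688 / 77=156099.84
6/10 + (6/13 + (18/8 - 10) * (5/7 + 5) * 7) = -20081/65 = -308.94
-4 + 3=-1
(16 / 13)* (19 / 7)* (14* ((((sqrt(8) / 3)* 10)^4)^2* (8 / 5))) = 398458880000000 / 85293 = 4671648083.66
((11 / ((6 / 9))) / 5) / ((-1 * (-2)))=33 / 20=1.65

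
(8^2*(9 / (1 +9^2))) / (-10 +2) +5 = 169 / 41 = 4.12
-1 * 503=-503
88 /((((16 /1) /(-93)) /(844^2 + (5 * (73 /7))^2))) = -35843555847 /98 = -365750569.87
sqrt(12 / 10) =sqrt(30) / 5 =1.10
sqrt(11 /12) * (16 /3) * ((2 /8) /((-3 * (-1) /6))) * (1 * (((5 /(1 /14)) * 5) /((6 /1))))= 700 * sqrt(33) /27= 148.93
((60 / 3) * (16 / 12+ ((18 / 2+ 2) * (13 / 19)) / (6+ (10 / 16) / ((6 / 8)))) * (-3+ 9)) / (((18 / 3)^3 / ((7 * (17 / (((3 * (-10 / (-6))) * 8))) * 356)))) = 30131395 / 21033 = 1432.58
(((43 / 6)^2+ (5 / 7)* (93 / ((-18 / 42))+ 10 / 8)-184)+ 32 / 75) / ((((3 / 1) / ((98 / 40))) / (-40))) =6313342 / 675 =9353.10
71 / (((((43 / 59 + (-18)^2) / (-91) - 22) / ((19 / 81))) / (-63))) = 7242781 / 176499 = 41.04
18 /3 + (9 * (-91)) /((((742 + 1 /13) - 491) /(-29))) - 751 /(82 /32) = -8585999 /44608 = -192.48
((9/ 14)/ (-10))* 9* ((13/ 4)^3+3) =-193509/ 8960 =-21.60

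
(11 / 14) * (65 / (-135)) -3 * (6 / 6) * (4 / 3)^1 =-1655 / 378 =-4.38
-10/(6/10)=-50/3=-16.67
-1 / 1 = -1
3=3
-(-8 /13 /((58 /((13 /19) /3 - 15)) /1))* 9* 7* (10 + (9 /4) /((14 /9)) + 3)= -1021767 /7163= -142.65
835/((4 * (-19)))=-10.99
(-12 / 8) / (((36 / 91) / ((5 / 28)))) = -65 / 96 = -0.68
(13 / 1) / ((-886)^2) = 13 / 784996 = 0.00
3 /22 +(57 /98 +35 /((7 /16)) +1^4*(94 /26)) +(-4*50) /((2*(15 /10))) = 17.67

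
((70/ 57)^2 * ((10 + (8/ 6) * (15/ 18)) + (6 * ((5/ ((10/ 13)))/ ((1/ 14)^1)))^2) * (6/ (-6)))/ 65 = -2629481120/ 380133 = -6917.27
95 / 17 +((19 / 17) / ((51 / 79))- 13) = -4925 / 867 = -5.68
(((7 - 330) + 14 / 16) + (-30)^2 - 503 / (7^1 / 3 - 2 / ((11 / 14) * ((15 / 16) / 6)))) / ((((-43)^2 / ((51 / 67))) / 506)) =145942336287 / 1141210196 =127.88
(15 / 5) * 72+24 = 240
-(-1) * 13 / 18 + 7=139 / 18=7.72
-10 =-10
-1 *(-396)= 396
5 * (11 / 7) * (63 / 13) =495 / 13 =38.08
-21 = -21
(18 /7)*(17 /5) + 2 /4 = 647 /70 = 9.24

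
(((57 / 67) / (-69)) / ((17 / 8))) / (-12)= 0.00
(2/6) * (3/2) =1/2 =0.50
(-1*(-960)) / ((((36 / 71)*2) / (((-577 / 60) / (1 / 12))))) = -327736 / 3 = -109245.33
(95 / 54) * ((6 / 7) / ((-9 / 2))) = -190 / 567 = -0.34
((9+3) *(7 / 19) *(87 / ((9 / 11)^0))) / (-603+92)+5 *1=5891 / 1387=4.25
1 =1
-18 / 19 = -0.95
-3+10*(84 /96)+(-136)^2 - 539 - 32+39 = 71879 /4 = 17969.75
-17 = -17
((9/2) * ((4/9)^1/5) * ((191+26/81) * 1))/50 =1.53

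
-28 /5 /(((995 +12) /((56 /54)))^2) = -21952 /3696208605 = -0.00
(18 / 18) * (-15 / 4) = -15 / 4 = -3.75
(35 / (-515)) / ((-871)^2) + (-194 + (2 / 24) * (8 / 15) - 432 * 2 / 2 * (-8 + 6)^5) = 47927339386781 / 3516301035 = 13630.04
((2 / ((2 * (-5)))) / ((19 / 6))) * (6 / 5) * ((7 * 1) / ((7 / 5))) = -36 / 95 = -0.38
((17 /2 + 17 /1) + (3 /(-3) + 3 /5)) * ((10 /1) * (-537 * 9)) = -1213083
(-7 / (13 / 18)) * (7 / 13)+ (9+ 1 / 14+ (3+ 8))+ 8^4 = 9726277 / 2366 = 4110.85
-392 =-392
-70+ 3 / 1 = -67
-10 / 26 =-5 / 13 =-0.38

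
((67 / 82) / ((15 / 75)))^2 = 112225 / 6724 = 16.69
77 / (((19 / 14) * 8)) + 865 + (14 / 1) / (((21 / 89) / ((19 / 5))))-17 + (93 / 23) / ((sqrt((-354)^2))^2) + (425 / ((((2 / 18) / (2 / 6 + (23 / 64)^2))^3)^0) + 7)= 34513498729 / 22817955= 1512.56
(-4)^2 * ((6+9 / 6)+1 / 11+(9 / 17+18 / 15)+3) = 184312 / 935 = 197.13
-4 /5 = -0.80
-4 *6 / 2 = -12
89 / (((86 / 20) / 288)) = 256320 / 43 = 5960.93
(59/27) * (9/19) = 59/57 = 1.04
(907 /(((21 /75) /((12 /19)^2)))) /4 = 816300 /2527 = 323.03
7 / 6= 1.17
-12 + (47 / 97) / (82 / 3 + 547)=-2005431 / 167131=-12.00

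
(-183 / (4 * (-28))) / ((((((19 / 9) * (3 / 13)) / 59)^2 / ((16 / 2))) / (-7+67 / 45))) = -13349453988 / 12635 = -1056545.63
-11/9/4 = -11/36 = -0.31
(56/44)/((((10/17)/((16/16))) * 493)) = 7/1595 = 0.00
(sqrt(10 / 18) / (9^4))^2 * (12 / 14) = 10 / 903981141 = 0.00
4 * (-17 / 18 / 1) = -34 / 9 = -3.78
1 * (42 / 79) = 42 / 79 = 0.53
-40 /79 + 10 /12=155 /474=0.33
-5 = -5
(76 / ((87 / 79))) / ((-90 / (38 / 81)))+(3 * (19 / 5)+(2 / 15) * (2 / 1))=11.31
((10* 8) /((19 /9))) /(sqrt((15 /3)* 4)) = 72* sqrt(5) /19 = 8.47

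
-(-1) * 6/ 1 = 6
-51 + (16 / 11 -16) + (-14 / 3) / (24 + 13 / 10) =-49889 / 759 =-65.73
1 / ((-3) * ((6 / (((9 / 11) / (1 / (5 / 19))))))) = -0.01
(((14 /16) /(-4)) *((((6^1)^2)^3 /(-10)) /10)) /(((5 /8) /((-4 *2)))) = -163296 /125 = -1306.37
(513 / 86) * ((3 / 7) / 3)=513 / 602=0.85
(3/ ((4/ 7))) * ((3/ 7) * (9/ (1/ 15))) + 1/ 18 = 10937/ 36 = 303.81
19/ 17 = 1.12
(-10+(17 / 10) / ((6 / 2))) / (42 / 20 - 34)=283 / 957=0.30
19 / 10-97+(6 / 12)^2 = -1897 / 20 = -94.85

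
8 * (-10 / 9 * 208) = -16640 / 9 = -1848.89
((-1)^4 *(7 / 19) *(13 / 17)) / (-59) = -91 / 19057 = -0.00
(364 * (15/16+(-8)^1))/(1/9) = -92547/4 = -23136.75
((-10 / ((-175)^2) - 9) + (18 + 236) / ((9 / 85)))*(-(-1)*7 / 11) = 131742607 / 86625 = 1520.84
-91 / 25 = -3.64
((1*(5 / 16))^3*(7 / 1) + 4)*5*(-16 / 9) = -28765 / 768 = -37.45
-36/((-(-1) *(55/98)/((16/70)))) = -4032/275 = -14.66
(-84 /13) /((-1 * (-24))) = -7 /26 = -0.27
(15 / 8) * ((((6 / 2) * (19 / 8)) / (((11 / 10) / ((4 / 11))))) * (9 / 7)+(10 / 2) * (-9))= -266625 / 3388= -78.70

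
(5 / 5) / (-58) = -1 / 58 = -0.02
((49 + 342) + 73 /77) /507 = 10060 /13013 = 0.77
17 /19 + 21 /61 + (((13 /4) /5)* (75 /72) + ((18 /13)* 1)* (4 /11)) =38497321 /15910752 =2.42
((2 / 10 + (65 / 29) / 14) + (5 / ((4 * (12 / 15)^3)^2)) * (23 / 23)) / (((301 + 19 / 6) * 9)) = 34416761 / 60698624000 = 0.00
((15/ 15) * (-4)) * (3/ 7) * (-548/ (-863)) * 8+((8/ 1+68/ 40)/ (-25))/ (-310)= -4076534023/ 468177500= -8.71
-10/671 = -0.01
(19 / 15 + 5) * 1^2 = 94 / 15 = 6.27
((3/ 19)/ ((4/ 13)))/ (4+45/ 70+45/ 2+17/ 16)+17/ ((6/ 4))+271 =434539/ 1539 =282.35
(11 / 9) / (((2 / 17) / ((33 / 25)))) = 2057 / 150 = 13.71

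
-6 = -6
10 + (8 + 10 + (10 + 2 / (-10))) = 189 / 5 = 37.80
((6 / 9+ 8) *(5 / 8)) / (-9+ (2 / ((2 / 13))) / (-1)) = -65 / 264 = -0.25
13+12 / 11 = 155 / 11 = 14.09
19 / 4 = 4.75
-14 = -14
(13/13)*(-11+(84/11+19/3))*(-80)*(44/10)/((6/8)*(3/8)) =-100352/27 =-3716.74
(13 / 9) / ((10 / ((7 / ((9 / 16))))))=728 / 405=1.80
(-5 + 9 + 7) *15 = 165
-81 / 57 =-27 / 19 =-1.42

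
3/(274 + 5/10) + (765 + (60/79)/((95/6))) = 210148673/274683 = 765.06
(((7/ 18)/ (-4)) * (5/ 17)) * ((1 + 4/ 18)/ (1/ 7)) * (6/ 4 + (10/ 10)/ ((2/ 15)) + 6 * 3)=-6.61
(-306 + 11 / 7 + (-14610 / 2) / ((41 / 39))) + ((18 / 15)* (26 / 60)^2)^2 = -1170912052993 / 161437500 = -7253.04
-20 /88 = -5 /22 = -0.23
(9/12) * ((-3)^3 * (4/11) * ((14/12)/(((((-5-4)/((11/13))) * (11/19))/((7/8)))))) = 2793/2288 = 1.22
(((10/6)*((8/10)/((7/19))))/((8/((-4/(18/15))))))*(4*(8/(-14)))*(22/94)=16720/20727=0.81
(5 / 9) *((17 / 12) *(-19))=-1615 / 108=-14.95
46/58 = 23/29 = 0.79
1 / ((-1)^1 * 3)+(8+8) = 47 / 3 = 15.67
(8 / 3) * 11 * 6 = 176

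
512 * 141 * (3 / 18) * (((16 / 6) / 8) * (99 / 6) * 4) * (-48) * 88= -1118109696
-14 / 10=-7 / 5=-1.40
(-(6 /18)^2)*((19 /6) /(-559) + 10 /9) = -11123 /90558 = -0.12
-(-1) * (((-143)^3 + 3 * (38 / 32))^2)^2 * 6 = 438714090918754892820808100.00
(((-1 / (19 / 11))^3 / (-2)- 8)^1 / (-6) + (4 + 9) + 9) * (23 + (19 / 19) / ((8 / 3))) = 358888343 / 658464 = 545.04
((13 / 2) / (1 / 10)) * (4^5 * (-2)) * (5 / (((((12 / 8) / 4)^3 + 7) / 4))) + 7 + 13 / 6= -377489.81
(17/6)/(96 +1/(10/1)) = 85/2883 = 0.03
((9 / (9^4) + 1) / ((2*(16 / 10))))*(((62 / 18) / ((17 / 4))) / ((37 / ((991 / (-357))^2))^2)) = 54565630848488575 / 4960497868807953906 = 0.01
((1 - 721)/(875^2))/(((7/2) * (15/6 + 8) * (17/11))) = -2112/127553125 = -0.00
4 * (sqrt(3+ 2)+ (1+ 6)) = 4 * sqrt(5)+ 28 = 36.94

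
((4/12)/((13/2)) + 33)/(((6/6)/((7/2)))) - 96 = 1535/78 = 19.68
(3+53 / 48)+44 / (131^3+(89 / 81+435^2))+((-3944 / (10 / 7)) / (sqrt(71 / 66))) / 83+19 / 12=17965521359 / 3158762960- 13804 * sqrt(4686) / 29465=-26.38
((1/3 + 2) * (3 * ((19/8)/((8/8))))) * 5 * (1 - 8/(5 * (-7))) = 817/8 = 102.12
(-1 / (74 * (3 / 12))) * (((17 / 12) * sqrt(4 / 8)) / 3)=-17 * sqrt(2) / 1332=-0.02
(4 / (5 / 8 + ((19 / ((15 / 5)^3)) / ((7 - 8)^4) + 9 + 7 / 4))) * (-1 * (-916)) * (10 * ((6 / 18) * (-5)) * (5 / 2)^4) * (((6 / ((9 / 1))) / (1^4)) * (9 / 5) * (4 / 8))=-309150000 / 2609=-118493.68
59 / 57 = 1.04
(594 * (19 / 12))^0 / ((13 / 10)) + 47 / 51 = 1121 / 663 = 1.69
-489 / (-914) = 489 / 914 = 0.54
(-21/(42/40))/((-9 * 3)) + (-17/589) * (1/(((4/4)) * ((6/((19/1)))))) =0.65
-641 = -641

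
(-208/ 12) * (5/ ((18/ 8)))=-1040/ 27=-38.52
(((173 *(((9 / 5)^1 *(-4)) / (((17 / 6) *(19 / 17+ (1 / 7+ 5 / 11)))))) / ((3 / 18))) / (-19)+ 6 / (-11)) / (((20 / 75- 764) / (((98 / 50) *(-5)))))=13863902661 / 13438031200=1.03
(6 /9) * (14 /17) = 28 /51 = 0.55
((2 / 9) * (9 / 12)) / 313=1 / 1878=0.00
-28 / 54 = -14 / 27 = -0.52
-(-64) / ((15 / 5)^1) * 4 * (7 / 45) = 1792 / 135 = 13.27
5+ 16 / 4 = 9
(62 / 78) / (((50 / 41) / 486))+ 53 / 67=6914942 / 21775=317.56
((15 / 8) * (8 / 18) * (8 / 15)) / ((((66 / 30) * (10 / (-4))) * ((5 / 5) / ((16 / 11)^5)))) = -8388608 / 15944049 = -0.53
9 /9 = 1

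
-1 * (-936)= 936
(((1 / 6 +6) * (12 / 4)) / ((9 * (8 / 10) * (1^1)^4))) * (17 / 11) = 3145 / 792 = 3.97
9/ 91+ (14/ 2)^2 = 4468/ 91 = 49.10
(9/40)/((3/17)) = 51/40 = 1.28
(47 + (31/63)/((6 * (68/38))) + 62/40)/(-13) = -780692/208845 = -3.74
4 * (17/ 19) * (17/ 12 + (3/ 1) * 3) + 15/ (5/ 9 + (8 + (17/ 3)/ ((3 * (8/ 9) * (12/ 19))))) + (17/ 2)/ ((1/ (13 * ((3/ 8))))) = 250398343/ 3130896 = 79.98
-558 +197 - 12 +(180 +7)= -186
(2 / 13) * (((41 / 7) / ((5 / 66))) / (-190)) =-2706 / 43225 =-0.06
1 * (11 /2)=11 /2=5.50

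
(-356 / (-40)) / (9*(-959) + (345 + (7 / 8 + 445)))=-0.00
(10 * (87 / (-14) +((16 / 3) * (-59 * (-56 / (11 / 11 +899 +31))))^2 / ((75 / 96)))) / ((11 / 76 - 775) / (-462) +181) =24.76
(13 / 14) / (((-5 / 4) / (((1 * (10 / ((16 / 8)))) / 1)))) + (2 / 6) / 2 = -3.55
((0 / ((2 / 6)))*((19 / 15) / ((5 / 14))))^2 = 0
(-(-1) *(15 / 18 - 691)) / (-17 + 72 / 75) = 103525 / 2406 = 43.03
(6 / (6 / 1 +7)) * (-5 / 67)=-30 / 871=-0.03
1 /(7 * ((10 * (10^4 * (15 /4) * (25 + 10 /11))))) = 11 /748125000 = 0.00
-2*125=-250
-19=-19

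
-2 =-2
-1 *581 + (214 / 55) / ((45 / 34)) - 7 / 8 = -11462917 / 19800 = -578.94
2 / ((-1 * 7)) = -0.29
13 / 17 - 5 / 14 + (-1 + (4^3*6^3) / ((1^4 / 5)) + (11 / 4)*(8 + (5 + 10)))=32930945 / 476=69182.66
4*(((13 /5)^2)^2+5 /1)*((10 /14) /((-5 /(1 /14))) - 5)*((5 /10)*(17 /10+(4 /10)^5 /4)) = -82775413233 /95703125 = -864.92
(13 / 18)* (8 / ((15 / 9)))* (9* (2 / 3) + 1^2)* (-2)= -728 / 15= -48.53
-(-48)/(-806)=-24/403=-0.06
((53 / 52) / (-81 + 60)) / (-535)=53 / 584220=0.00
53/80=0.66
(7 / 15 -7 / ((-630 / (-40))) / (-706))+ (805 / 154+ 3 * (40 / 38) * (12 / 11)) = 60685939 / 6639930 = 9.14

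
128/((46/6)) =384/23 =16.70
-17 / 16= -1.06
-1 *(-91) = 91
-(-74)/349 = 74/349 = 0.21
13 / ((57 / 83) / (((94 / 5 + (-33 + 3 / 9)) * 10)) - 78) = -448864 / 2693355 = -0.17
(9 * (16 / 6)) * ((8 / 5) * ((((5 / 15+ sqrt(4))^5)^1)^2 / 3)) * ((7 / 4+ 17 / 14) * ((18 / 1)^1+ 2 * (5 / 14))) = 1002890900368 / 295245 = 3396809.09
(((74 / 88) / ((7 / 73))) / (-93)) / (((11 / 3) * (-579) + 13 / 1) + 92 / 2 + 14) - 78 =-4580172899 / 58720200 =-78.00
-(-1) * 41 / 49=41 / 49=0.84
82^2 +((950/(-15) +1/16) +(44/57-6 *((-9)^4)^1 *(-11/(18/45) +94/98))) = 46987969657/44688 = 1051467.28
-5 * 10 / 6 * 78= -650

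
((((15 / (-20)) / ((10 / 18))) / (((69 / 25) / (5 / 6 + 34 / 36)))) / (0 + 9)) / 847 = -20 / 175329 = -0.00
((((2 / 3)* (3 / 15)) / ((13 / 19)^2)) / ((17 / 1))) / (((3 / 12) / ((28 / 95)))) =4256 / 215475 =0.02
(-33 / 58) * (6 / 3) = -33 / 29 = -1.14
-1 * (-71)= 71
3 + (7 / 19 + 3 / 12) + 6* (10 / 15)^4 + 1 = 11909 / 2052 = 5.80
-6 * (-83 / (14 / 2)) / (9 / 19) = 3154 / 21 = 150.19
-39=-39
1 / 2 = 0.50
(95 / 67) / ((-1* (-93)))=95 / 6231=0.02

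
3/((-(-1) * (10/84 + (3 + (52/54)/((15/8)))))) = 17010/20597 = 0.83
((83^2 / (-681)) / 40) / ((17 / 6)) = -6889 / 77180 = -0.09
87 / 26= 3.35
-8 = -8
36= 36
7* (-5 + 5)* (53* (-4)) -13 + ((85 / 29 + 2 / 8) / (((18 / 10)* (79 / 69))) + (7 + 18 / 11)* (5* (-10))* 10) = -436444857 / 100804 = -4329.64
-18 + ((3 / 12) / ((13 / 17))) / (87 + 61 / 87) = -7140201 / 396760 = -18.00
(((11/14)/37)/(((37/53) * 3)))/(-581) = -583/33406338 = -0.00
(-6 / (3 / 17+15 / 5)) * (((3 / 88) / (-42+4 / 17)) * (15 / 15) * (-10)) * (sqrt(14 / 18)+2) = -289 / 9372- 289 * sqrt(7) / 56232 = -0.04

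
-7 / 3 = -2.33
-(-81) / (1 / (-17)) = -1377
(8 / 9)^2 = 64 / 81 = 0.79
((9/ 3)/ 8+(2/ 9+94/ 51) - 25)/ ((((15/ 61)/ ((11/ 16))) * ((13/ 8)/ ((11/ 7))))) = -203811553/ 3341520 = -60.99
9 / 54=1 / 6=0.17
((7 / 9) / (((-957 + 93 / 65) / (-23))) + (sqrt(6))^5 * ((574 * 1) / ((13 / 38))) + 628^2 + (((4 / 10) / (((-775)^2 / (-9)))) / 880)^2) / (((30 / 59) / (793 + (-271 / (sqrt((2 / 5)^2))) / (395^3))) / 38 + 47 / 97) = 1669167023725446050736 * sqrt(6) / 13390179725019799 + 25570624277178299195730687761119137672949297 / 31416895712579342990889355734375000000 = 1119256.88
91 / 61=1.49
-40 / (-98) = 20 / 49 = 0.41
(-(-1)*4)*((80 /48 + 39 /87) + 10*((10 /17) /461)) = 5802832 /681819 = 8.51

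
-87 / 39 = -29 / 13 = -2.23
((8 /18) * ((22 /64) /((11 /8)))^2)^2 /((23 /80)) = 5 /1863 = 0.00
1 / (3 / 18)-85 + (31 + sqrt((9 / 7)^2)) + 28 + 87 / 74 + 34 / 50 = -218319 / 12950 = -16.86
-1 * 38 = -38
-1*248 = -248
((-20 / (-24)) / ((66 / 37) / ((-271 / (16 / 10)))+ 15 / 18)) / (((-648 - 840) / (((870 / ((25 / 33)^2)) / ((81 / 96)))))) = -140738972 / 115090755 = -1.22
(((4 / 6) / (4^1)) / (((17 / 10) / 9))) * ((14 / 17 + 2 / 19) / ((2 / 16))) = 36000 / 5491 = 6.56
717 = 717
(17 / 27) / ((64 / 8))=17 / 216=0.08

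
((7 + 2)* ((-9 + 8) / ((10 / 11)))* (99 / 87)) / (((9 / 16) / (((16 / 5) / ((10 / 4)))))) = -92928 / 3625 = -25.64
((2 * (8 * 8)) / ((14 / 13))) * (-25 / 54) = -10400 / 189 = -55.03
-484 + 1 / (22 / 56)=-5296 / 11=-481.45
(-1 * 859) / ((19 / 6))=-5154 / 19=-271.26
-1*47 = -47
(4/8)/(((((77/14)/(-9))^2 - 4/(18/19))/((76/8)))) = -1539/1247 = -1.23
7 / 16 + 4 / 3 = 85 / 48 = 1.77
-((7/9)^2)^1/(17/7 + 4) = -343/3645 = -0.09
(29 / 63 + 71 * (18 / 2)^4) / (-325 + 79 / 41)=-601621331 / 417249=-1441.88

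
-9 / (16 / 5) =-45 / 16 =-2.81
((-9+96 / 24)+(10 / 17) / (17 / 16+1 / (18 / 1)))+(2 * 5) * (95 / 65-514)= -182525495 / 35581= -5129.86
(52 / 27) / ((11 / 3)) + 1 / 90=59 / 110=0.54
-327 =-327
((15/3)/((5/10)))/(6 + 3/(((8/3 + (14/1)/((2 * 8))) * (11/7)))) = 4675/3057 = 1.53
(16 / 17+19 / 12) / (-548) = -515 / 111792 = -0.00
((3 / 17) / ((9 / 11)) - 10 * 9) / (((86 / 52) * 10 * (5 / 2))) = -119054 / 54825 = -2.17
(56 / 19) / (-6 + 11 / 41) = -2296 / 4465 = -0.51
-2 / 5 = -0.40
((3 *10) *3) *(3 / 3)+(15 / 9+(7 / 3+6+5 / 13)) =1305 / 13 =100.38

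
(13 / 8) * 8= 13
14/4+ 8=23/2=11.50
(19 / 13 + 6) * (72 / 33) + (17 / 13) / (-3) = 6797 / 429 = 15.84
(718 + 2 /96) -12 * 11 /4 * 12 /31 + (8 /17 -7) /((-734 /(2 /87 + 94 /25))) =279234291077 /395919600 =705.28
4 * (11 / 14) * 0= 0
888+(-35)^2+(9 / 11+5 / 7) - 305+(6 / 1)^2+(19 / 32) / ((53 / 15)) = 241033721 / 130592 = 1845.70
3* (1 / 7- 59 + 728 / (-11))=-28884 / 77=-375.12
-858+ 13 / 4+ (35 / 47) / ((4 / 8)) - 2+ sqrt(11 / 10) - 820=-314949 / 188+ sqrt(110) / 10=-1674.21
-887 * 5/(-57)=4435/57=77.81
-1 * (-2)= 2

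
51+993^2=986100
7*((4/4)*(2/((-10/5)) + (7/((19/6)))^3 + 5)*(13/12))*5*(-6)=-23096710/6859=-3367.36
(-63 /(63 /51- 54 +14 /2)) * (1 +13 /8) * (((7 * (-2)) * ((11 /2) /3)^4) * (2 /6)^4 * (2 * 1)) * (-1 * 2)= 28.22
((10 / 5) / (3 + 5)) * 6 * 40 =60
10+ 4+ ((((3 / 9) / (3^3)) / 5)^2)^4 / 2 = 20267408315567010937501 / 1447672022540500781250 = 14.00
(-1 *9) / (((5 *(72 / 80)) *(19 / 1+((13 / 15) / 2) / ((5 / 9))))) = -100 / 989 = -0.10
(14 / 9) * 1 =14 / 9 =1.56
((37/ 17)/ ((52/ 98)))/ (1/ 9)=16317/ 442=36.92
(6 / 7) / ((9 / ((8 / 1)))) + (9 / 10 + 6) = 1609 / 210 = 7.66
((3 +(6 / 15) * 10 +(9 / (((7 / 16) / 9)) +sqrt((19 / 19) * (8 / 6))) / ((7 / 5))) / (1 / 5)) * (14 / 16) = 25 * sqrt(3) / 12 +34115 / 56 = 612.80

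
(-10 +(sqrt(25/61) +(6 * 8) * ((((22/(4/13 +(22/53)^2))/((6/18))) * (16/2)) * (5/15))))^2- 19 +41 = 385400420 * sqrt(61)/133651 +90605431641325131/292829341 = 309436296.25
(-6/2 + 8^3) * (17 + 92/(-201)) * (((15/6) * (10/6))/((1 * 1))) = 42310625/1206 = 35083.44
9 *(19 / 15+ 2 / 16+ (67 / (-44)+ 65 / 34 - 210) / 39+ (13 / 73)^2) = -18427601091 / 518191960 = -35.56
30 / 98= 15 / 49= 0.31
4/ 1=4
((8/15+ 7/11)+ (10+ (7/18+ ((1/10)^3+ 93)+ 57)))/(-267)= -15994399/26433000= -0.61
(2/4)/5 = 0.10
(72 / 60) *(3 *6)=108 / 5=21.60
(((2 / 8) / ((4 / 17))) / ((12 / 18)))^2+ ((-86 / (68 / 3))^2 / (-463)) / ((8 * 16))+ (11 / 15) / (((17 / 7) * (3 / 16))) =25589744353 / 6165826560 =4.15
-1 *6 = -6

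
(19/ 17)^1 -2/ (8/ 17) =-213/ 68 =-3.13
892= 892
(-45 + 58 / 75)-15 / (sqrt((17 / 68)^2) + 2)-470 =-39067 / 75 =-520.89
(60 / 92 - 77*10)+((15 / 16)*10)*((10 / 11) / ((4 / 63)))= -2570945 / 4048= -635.11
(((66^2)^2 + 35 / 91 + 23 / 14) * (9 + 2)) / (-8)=-37987425531 / 1456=-26090264.79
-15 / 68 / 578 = -15 / 39304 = -0.00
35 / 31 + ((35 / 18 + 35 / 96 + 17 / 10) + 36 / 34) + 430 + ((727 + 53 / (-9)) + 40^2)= 2092465891 / 758880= 2757.31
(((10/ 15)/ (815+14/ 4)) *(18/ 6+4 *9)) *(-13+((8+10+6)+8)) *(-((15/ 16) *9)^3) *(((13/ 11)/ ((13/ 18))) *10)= -27347068125/ 4609792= -5932.39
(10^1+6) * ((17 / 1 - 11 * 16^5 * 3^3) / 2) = -2491416440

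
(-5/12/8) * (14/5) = -7/48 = -0.15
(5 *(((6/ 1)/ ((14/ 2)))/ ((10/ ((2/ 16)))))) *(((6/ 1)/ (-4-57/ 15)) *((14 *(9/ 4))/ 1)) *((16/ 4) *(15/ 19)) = -2025/ 494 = -4.10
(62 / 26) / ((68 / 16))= 0.56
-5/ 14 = -0.36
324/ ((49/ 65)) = 21060/ 49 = 429.80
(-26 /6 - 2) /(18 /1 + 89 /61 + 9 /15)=-305 /966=-0.32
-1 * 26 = -26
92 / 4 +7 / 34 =789 / 34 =23.21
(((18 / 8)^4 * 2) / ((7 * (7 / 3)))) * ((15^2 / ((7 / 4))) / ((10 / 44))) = 9743085 / 5488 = 1775.34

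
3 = 3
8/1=8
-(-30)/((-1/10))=-300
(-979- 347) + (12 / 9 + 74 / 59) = -1323.41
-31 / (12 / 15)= -38.75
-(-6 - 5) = 11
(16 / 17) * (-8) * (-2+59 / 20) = -608 / 85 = -7.15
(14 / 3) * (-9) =-42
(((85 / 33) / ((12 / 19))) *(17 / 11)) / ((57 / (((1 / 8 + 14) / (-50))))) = -32657 / 1045440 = -0.03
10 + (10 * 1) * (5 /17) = 220 /17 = 12.94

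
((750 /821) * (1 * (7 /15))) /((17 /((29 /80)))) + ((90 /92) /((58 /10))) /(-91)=49046155 /6777184232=0.01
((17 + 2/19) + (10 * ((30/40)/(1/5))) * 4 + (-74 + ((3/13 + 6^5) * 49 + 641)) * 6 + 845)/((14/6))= 1697353830/1729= 981696.84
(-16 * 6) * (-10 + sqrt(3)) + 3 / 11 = 10563 / 11-96 * sqrt(3) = 794.00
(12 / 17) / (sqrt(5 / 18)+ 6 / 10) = 3240 / 629 - 900 * sqrt(10) / 629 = 0.63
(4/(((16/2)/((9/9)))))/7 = 1/14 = 0.07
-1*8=-8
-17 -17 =-34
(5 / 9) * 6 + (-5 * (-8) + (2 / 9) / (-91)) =35488 / 819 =43.33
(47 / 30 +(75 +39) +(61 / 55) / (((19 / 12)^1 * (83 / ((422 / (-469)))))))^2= 795508912944399748249 / 59571282745844100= 13353.90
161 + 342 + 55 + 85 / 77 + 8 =43667 / 77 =567.10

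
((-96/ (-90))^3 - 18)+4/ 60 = -56429/ 3375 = -16.72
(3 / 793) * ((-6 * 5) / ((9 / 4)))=-40 / 793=-0.05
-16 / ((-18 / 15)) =40 / 3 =13.33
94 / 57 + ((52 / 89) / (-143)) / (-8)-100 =-10976491 / 111606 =-98.35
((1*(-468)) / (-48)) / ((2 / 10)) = 195 / 4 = 48.75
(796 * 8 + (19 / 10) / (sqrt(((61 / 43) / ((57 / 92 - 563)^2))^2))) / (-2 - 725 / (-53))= 117656038015581 / 3195921760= 36814.43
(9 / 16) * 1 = 9 / 16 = 0.56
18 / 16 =9 / 8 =1.12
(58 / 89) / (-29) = -2 / 89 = -0.02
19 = 19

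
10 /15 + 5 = 17 /3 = 5.67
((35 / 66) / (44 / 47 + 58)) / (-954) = -329 / 34882056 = -0.00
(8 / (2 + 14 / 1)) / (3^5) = 1 / 486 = 0.00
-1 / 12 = -0.08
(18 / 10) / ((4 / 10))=9 / 2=4.50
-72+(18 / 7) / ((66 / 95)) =-68.30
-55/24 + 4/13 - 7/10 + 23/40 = -329/156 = -2.11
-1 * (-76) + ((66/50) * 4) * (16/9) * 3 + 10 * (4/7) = 19228/175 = 109.87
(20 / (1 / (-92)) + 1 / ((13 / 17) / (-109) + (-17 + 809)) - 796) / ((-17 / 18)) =69632895870 / 24948571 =2791.06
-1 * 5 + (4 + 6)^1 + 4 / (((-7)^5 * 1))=84031 / 16807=5.00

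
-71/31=-2.29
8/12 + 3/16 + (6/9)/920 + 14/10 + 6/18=14287/5520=2.59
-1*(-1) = 1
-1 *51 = -51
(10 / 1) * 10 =100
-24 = -24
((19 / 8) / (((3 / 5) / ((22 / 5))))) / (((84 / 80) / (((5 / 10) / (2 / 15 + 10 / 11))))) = 57475 / 7224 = 7.96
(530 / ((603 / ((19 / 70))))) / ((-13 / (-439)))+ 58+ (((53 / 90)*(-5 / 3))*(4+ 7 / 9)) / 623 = 17418356833 / 263719638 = 66.05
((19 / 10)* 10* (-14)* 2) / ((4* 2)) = -66.50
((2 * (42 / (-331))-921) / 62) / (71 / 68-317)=2073558 / 44091517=0.05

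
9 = 9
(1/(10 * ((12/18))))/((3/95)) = 19/4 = 4.75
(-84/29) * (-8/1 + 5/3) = 532/29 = 18.34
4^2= 16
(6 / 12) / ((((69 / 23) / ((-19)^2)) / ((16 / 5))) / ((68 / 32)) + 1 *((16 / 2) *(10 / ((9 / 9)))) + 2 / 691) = 4240667 / 678541633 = 0.01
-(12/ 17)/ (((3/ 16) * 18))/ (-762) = 16/ 58293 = 0.00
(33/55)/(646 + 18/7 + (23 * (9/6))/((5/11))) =42/50713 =0.00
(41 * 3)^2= 15129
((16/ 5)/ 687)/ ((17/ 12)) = 64/ 19465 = 0.00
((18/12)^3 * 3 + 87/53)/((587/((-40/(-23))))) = 24945/715553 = 0.03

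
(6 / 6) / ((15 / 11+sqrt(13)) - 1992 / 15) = -397595 / 52219116 - 3025*sqrt(13) / 52219116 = -0.01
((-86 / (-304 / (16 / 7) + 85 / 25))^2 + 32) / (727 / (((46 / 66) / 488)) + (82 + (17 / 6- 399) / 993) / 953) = 24707234166373 / 387685145208458088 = 0.00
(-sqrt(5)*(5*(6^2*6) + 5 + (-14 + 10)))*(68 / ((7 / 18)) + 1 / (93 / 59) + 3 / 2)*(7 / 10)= -249108883*sqrt(5) / 1860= -299475.48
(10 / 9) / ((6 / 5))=25 / 27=0.93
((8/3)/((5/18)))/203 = 0.05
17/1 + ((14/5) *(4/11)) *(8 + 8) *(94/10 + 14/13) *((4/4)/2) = 365863/3575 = 102.34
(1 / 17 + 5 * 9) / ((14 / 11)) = 4213 / 119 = 35.40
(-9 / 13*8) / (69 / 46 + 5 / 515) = -14832 / 4043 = -3.67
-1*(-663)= 663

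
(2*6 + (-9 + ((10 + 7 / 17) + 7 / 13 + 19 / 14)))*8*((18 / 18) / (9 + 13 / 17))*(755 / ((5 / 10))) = 143030220 / 7553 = 18936.88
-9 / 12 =-3 / 4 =-0.75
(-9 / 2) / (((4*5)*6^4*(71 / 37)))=-37 / 408960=-0.00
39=39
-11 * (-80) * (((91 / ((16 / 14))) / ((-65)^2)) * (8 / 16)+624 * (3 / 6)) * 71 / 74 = 1267132669 / 4810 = 263437.15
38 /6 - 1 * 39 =-98 /3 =-32.67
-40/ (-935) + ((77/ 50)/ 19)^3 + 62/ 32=1.98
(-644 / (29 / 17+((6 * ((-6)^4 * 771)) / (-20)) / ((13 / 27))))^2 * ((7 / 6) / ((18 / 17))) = 15065489975900 / 12778739960192250147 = 0.00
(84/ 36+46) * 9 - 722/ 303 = 131083/ 303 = 432.62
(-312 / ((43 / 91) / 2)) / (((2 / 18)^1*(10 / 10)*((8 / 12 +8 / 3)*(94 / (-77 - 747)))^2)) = -195184551744 / 2374675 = -82194.22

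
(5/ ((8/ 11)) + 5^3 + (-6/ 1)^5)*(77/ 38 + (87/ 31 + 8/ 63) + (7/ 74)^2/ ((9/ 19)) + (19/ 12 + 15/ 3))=-7981721787631/ 90310192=-88381.19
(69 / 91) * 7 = 69 / 13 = 5.31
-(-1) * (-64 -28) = -92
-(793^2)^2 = -395451064801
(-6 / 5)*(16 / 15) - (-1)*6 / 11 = -202 / 275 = -0.73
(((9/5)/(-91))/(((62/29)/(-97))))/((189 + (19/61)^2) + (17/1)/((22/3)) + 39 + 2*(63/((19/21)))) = 678922497/279663036835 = 0.00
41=41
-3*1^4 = -3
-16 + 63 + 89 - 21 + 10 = 125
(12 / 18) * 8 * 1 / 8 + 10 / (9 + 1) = 5 / 3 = 1.67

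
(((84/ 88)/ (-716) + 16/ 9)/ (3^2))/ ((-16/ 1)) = -251843/ 20414592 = -0.01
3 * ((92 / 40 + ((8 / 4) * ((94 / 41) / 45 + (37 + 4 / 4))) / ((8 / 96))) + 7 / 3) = 1128963 / 410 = 2753.57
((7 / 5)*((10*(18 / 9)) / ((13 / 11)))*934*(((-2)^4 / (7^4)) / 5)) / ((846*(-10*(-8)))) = 20548 / 47153925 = 0.00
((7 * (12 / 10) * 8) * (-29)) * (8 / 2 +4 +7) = -29232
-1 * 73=-73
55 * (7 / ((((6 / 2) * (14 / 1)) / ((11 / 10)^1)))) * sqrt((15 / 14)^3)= 605 * sqrt(210) / 784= 11.18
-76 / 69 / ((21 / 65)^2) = -321100 / 30429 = -10.55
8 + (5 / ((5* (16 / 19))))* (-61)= -1031 / 16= -64.44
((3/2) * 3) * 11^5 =1449459/2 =724729.50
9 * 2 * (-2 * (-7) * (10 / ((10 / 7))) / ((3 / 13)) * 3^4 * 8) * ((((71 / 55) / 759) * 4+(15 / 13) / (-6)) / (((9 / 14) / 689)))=-13703706578016 / 13915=-984815420.63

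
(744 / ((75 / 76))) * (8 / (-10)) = -75392 / 125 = -603.14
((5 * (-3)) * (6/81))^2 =100/81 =1.23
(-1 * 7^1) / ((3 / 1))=-7 / 3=-2.33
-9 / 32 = -0.28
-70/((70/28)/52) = -1456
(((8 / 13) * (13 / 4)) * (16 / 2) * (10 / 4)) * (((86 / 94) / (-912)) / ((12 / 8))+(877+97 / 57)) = 282484825 / 8037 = 35148.04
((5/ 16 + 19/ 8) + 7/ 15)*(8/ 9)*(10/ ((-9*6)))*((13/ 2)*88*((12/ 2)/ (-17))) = 433004/ 4131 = 104.82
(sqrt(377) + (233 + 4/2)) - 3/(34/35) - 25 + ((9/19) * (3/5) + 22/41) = 227.15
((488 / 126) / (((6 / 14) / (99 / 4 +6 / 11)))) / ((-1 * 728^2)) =-0.00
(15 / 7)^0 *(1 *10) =10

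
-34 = -34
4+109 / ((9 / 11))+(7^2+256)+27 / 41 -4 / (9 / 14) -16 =17247 / 41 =420.66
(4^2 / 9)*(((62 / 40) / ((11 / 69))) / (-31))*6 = -184 / 55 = -3.35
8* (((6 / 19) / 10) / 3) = 8 / 95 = 0.08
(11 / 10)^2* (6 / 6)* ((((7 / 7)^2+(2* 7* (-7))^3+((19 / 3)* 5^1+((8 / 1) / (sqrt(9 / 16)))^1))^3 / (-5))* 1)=201739091117270280.36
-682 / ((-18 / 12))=1364 / 3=454.67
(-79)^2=6241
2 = 2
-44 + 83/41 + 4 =-1557/41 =-37.98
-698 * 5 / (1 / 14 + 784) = -48860 / 10977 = -4.45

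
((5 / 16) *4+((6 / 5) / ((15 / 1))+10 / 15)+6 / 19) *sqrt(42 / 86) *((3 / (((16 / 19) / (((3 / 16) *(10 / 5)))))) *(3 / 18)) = 13181 *sqrt(903) / 1100800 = 0.36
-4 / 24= -1 / 6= -0.17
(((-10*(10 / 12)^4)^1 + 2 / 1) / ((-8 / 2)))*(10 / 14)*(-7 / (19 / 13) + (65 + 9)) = 34.88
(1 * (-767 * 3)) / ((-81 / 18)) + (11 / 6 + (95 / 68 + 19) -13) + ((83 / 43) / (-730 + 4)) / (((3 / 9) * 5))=2762654459 / 5307060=520.56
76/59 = 1.29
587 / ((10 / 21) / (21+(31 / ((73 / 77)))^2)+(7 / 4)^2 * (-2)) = -286463602824 / 2988866171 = -95.84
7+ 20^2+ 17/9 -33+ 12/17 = 57619/153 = 376.59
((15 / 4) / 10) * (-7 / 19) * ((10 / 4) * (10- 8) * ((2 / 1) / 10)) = -21 / 152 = -0.14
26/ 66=13/ 33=0.39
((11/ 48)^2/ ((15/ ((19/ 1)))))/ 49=2299/ 1693440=0.00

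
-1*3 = -3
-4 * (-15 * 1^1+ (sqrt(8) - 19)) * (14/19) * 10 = 19040/19 - 1120 * sqrt(2)/19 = 918.74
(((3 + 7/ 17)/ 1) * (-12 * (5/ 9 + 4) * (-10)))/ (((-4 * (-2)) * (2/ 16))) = 1865.10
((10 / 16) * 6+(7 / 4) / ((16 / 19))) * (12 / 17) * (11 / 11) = 1119 / 272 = 4.11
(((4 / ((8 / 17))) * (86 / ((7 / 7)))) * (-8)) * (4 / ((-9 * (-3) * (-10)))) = 11696 / 135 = 86.64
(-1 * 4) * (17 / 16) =-17 / 4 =-4.25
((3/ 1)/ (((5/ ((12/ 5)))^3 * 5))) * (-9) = -46656/ 78125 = -0.60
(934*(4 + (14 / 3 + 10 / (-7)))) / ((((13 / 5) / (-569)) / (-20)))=8077979200 / 273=29589667.40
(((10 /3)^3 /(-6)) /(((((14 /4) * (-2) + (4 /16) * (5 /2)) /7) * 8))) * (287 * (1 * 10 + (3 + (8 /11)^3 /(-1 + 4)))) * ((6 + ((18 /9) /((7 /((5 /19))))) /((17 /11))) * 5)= 27072770270000 /280416411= 96544.89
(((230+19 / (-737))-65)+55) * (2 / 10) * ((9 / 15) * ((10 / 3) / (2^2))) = 162121 / 7370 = 22.00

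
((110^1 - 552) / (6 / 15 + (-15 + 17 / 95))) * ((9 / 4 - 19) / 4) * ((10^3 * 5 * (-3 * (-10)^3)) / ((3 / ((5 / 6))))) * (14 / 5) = -615415937500 / 411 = -1497362378.35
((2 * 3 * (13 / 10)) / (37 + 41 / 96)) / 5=3744 / 89825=0.04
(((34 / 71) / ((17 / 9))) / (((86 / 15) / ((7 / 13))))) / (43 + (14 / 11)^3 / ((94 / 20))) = 19705455 / 35950177133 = 0.00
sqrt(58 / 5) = sqrt(290) / 5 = 3.41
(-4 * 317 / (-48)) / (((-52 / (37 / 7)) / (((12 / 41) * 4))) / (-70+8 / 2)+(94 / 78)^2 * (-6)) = -130825266 / 42524485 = -3.08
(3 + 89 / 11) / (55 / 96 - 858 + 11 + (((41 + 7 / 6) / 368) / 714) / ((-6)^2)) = -301045248 / 22974929087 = -0.01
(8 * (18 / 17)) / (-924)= -12 / 1309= -0.01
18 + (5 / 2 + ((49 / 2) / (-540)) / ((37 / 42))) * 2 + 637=2197457 / 3330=659.90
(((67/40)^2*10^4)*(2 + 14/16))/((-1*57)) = -2581175/1824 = -1415.12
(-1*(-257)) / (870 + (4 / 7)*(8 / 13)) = 23387 / 79202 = 0.30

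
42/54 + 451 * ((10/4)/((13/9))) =182837/234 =781.35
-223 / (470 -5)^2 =-223 / 216225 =-0.00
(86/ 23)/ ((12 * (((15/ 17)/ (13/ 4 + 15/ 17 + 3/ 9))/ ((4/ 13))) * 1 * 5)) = 39173/ 403650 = 0.10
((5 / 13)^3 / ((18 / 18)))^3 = 1953125 / 10604499373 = 0.00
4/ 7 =0.57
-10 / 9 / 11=-10 / 99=-0.10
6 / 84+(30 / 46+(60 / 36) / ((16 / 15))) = 5889 / 2576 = 2.29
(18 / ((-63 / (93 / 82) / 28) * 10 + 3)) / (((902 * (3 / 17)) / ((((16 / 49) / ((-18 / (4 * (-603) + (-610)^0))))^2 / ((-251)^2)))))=-98029099744 / 480751243661997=-0.00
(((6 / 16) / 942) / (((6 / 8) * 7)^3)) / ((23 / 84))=16 / 1592451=0.00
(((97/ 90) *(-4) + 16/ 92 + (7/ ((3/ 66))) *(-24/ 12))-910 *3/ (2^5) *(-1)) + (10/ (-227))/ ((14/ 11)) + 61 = -4364395373/ 26313840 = -165.86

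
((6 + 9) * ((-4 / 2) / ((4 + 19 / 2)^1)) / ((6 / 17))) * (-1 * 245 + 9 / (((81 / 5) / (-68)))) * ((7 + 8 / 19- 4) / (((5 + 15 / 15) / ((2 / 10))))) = 2812225 / 13851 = 203.03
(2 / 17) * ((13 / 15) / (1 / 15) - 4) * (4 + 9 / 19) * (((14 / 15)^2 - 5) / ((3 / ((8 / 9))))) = -14864 / 2565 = -5.79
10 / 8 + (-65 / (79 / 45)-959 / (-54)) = -153713 / 8532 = -18.02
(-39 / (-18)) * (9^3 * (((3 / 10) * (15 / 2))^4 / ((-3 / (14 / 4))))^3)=-11334179728519011 / 268435456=-42223109.78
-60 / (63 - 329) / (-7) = -0.03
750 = 750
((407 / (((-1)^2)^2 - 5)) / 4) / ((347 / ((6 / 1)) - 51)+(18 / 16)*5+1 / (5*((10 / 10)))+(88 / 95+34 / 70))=-811965 / 449126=-1.81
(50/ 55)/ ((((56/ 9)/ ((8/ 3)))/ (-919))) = -27570/ 77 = -358.05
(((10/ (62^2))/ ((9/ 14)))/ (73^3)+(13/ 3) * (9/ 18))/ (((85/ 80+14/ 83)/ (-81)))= -29043296680296/ 203745708665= -142.55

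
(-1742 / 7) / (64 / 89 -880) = 1157 / 4088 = 0.28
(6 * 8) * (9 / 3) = 144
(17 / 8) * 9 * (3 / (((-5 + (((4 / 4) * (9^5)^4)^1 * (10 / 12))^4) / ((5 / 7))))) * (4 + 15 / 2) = 10557 / 236006404891781617854343511606375996910446528911094541922360752531852664330763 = 0.00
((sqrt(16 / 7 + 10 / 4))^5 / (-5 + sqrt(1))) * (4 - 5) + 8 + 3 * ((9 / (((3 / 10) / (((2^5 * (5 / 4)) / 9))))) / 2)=220.53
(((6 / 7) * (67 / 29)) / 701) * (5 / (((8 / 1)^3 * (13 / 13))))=1005 / 36429568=0.00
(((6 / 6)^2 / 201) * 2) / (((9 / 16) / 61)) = 1952 / 1809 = 1.08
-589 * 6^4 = -763344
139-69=70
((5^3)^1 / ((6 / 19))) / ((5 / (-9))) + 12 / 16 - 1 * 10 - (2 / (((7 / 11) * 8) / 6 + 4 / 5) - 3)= -97915 / 136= -719.96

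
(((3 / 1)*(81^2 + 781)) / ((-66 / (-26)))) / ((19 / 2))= 190892 / 209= 913.36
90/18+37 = 42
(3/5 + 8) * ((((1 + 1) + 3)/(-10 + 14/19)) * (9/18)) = -817/352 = -2.32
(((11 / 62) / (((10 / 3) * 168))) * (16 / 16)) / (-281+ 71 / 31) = -11 / 9676800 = -0.00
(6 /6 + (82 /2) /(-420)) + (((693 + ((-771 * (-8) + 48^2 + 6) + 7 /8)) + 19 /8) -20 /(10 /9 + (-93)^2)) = 75000933841 /8174355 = 9175.15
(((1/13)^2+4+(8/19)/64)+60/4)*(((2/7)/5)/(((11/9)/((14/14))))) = 4395537/4944940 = 0.89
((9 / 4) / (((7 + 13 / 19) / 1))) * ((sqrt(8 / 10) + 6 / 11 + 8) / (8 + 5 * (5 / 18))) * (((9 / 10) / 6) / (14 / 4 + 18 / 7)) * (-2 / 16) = -1518993 / 1845615200-32319 * sqrt(5) / 838916000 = -0.00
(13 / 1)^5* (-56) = -20792408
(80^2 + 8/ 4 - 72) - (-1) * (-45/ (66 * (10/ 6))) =139251/ 22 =6329.59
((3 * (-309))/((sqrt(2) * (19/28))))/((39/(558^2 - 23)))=-1346861166 * sqrt(2)/247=-7711535.74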